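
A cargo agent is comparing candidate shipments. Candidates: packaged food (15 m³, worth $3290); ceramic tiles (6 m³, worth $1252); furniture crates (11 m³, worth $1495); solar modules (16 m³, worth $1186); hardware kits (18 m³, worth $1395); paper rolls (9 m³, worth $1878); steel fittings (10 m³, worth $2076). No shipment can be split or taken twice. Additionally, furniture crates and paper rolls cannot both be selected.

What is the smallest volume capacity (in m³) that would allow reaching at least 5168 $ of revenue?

24

Minimise m³ subject to total revenue ≥ 5168.
packaged food + paper rolls: 5168 revenue at 24 m³.
No combination under 24 m³ hits 5168.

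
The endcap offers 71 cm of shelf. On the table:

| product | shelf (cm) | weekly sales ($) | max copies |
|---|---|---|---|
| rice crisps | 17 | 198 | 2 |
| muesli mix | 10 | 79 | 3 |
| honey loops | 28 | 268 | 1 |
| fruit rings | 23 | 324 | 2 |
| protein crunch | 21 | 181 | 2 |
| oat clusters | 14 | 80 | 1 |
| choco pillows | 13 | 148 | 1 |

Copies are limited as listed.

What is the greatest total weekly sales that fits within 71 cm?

875

Density check — fruit rings 14.09, rice crisps 11.65, choco pillows 11.38, honey loops 9.57 are the best per cm.
A density-first pass picks rice crisps + 2×fruit rings — 846 at 63 cm.
Replace rice crisps with muesli mix + choco pillows: the trade gains 29 net, giving 875 at 69 cm.
No other feasible combination exceeds 875.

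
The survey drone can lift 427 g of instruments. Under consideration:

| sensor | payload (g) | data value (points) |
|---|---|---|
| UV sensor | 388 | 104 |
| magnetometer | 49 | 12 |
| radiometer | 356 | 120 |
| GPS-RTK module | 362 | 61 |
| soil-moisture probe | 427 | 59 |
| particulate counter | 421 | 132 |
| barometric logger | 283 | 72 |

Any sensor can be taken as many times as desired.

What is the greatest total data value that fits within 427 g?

132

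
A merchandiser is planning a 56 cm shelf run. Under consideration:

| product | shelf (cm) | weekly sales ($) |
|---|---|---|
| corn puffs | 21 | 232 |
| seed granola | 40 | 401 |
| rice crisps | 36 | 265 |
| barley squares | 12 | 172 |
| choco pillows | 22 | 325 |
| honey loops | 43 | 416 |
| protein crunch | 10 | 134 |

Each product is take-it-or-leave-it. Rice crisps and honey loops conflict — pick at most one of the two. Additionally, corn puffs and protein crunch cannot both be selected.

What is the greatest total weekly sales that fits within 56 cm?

729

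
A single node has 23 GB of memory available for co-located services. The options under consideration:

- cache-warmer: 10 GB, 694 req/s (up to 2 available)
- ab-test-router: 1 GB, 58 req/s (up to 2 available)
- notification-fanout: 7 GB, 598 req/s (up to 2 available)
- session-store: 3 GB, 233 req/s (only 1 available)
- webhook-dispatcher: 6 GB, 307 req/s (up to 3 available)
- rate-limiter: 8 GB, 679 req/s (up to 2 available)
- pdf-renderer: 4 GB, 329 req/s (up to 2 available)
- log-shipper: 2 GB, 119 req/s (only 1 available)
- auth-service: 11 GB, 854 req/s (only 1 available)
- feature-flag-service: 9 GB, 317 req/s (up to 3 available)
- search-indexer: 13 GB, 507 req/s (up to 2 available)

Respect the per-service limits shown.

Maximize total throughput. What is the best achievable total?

1956

Ranking by ratio (throughput/GB): notification-fanout 85.43, rate-limiter 84.88, pdf-renderer 82.25, session-store 77.67.
Taking the top-ratio services first gives ab-test-router + 2×notification-fanout + rate-limiter for 1933 (23 GB).
Replace ab-test-router and notification-fanout with rate-limiter: the trade gains 23 net, giving 1956 at 23 GB.
Every other selection either busts 23 GB or exceeds an availability limit or fails to beat 1956.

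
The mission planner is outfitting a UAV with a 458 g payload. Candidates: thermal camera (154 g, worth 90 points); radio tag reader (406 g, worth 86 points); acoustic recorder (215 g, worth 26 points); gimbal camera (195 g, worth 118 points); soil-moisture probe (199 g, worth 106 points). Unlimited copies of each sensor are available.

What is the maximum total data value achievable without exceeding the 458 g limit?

236

Taking 2×gimbal camera: 390 g used, 236 in data value.
That's the maximum — no swap from here does better than 236.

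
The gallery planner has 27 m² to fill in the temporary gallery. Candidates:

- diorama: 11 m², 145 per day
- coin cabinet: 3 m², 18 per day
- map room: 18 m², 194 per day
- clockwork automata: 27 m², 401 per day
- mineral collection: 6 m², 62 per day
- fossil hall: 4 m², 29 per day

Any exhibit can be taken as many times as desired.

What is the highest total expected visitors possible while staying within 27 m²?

401

Clockwork automata uses 27 of the 27 m² and totals 401.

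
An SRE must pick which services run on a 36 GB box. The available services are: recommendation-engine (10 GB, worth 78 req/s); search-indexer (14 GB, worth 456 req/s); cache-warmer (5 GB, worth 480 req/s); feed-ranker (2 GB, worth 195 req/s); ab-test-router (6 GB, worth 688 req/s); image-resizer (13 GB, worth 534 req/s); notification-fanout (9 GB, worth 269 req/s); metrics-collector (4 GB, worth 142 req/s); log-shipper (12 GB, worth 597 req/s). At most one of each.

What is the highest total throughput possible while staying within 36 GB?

2299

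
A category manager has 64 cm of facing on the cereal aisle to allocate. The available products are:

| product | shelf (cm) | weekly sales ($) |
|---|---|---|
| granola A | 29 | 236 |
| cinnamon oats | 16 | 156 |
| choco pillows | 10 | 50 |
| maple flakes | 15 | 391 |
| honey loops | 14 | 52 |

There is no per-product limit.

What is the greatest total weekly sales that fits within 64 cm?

1564

Density check — maple flakes 26.07, cinnamon oats 9.75, granola A 8.14 are the best per cm.
The ratio ordering already packs tightly: 4×maple flakes, 60 cm, 1564.
That's the maximum — no swap from here does better than 1564.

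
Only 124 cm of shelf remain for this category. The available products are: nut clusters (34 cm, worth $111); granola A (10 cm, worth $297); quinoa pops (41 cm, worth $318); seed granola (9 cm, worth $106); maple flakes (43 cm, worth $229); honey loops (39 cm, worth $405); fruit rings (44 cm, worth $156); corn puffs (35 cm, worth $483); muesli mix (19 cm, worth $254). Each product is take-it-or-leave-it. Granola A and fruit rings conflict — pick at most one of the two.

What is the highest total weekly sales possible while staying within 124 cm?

1545

Granola A + seed granola + honey loops + corn puffs + muesli mix uses 112 of the 124 cm and totals 1545.
Runner-up granola A + quinoa pops + seed granola + corn puffs + muesli mix tops out at 1458.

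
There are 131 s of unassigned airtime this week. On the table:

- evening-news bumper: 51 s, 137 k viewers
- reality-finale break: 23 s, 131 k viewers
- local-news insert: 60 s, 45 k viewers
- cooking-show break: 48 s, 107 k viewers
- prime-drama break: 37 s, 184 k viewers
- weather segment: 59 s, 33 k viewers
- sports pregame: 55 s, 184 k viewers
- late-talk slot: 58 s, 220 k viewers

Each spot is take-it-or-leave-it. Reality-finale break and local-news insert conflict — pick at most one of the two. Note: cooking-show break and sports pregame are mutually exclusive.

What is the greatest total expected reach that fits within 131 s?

535

By expected reach per s: reality-finale break 5.70, prime-drama break 4.97, late-talk slot 3.79 lead.
Taking reality-finale break + prime-drama break + late-talk slot: 118 s used, 535 in expected reach.
Runner-up reality-finale break + prime-drama break + sports pregame tops out at 499.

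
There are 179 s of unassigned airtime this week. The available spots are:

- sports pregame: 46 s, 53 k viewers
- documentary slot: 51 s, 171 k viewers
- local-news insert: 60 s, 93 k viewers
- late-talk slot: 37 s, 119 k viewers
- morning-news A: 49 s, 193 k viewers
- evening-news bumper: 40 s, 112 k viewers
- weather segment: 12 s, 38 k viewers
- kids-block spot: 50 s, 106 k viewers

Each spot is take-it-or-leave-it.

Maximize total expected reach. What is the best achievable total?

Greedy by ratio would take documentary slot + late-talk slot + morning-news A + weather segment: 149 s used, total 521.
Replace weather segment with evening-news bumper: the trade gains 74 net, giving 595 at 177 s.
Next best is late-talk slot + morning-news A + evening-news bumper + kids-block spot at 530 (176 s) — short by 65.

595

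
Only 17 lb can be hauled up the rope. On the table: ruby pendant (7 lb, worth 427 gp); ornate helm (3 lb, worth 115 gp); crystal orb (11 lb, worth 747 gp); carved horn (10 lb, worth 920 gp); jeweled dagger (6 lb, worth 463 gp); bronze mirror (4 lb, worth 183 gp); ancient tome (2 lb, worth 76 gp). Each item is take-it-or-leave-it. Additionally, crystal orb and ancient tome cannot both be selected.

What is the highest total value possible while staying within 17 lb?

1383

Taking carved horn + jeweled dagger: 16 lb used, 1383 in value.
Next best is ruby pendant + carved horn at 1347 (17 lb) — short by 36.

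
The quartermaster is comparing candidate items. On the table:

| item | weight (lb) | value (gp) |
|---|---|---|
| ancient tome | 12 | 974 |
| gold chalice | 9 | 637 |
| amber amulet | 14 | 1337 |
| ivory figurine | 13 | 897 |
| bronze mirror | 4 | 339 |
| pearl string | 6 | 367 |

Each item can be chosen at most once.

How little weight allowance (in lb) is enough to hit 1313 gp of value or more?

14

Minimise lb subject to total value ≥ 1313.
Taking amber amulet gives 1337 (≥ 1313) for 14 lb.
No combination under 14 lb hits 1313.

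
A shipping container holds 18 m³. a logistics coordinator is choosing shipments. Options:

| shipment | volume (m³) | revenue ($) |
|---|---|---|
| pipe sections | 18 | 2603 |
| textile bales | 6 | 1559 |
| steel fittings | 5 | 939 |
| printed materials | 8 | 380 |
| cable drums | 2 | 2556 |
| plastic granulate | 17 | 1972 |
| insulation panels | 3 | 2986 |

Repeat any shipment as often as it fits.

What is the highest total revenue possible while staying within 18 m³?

9×cable drums uses 18 of the 18 m³ and totals 23004.
That's the maximum — no swap from here does better than 23004.

23004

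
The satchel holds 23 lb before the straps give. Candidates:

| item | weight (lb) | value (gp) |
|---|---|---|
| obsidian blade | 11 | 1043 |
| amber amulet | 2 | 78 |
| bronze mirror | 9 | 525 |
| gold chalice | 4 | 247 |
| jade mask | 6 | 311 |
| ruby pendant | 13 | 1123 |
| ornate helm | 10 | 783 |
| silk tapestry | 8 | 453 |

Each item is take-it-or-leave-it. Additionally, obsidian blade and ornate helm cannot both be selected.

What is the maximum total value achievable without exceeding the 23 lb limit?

1906

Taking ruby pendant + ornate helm: 23 lb used, 1906 in value.
Nothing else feasible within 23 lb beats 1906.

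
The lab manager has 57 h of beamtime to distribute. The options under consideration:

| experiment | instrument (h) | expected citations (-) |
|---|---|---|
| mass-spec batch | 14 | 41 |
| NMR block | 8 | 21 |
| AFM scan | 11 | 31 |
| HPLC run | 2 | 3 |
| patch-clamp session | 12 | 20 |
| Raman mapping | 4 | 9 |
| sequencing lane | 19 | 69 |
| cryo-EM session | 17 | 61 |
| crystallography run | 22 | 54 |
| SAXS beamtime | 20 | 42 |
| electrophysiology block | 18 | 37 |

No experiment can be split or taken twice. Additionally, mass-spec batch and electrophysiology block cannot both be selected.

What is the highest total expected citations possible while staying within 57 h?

185

Ranking by ratio (expected citations/h): sequencing lane 3.63, cryo-EM session 3.59, mass-spec batch 2.93, AFM scan 2.82.
A density-first pass picks mass-spec batch + HPLC run + Raman mapping + sequencing lane + cryo-EM session — 183 at 56 h.
Dropping mass-spec batch and Raman mapping frees 18 h; slotting in NMR block + AFM scan (19 h) lifts the total to 185 at 57 h.
Next best is mass-spec batch + HPLC run + Raman mapping + sequencing lane + cryo-EM session at 183 (56 h) — short by 2.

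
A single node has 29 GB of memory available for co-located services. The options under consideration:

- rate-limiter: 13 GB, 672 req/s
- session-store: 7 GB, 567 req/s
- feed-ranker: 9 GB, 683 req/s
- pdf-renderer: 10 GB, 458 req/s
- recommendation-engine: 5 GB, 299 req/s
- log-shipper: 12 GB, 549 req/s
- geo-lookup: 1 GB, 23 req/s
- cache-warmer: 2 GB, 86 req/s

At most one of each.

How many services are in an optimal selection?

The maximum throughput within 29 GB is 1922.
For example rate-limiter + session-store + feed-ranker achieves it, using 29 GB.
All optima have 3 services.

3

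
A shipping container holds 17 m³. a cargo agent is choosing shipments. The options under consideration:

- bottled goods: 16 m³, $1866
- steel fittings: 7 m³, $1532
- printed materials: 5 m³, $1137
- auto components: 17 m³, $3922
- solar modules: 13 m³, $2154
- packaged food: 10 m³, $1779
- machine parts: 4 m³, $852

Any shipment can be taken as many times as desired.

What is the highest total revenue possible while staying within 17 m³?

The ratio ordering already packs tightly: auto components, 17 m³, 3922.

3922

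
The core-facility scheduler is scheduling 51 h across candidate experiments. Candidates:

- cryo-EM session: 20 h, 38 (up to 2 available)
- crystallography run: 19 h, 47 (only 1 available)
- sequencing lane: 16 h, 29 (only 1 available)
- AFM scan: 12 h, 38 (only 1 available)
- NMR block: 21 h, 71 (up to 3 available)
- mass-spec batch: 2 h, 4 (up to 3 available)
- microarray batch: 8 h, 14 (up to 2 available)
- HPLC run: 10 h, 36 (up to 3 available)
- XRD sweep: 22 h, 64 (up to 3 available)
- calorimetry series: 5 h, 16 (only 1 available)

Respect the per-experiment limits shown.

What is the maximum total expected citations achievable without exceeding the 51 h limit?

179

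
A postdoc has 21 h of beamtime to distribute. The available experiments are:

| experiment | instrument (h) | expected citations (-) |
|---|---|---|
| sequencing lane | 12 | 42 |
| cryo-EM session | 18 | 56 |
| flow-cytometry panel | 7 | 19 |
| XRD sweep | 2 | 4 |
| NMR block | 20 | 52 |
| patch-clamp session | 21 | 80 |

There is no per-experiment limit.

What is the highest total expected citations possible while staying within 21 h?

80

Density check — patch-clamp session 3.81, sequencing lane 3.50, cryo-EM session 3.11 are the best per h.
Taking patch-clamp session: 21 h used, 80 in expected citations.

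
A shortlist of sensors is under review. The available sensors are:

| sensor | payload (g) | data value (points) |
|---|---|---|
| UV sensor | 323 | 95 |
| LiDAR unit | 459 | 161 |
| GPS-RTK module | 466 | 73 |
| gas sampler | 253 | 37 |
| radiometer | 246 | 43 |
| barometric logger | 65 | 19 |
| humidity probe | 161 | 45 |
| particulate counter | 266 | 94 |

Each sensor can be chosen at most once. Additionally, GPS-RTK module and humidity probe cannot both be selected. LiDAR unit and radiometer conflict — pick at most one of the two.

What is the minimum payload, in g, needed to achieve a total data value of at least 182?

Look for the lowest-payload combination reaching 182.
Taking UV sensor + particulate counter gives 189 (≥ 182) for 589 g.
Below 589 g the best achievable stays under 182.

589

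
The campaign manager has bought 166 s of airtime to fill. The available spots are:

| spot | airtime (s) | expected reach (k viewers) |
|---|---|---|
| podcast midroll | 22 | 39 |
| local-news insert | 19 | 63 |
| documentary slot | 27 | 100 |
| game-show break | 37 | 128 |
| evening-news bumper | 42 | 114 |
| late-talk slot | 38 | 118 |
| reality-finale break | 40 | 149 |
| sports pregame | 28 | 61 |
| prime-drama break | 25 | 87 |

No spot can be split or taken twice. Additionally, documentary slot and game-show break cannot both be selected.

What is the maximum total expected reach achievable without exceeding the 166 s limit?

545

Local-news insert + game-show break + late-talk slot + reality-finale break + prime-drama break uses 159 of the 166 s and totals 545.
Every other selection either busts 166 s or breaks a pairing rule or fails to beat 545.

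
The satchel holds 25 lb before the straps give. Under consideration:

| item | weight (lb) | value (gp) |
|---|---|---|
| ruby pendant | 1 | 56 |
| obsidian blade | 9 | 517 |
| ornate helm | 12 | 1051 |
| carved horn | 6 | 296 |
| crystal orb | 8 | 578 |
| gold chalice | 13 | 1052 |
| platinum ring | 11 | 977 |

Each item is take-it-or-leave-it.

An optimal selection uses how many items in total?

2

Best achievable value is 2103.
For example ornate helm + gold chalice achieves it, using 25 lb.
All optima have 2 items.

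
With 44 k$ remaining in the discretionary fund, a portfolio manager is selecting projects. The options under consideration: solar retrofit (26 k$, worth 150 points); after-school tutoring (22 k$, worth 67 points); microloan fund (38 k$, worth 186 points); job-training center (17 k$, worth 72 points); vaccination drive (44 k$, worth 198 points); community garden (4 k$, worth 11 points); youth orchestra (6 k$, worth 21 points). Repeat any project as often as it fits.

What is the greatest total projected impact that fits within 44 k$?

Solar retrofit + job-training center uses 43 of the 44 k$ and totals 222.
No other feasible combination exceeds 222.

222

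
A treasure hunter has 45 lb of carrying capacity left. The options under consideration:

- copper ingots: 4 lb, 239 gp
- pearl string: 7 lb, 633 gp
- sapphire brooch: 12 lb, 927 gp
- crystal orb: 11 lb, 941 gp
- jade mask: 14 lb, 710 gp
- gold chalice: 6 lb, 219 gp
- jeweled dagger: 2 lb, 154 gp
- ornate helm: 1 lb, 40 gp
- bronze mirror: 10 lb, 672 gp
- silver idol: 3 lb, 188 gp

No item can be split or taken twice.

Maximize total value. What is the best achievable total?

Taking pearl string + sapphire brooch + crystal orb + jeweled dagger + bronze mirror + silver idol: 45 lb used, 3515 in value.
The closest alternative, copper ingots + pearl string + sapphire brooch + crystal orb + ornate helm + bronze mirror, reaches only 3452.

3515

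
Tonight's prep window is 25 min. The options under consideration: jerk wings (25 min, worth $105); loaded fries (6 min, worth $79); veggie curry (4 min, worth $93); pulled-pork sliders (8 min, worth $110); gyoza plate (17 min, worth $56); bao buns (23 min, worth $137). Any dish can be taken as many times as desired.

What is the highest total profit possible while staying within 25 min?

Density check — veggie curry 23.25, pulled-pork sliders 13.75, loaded fries 13.17 are the best per min.
Taking 6×veggie curry: 24 min used, 558 in profit.

558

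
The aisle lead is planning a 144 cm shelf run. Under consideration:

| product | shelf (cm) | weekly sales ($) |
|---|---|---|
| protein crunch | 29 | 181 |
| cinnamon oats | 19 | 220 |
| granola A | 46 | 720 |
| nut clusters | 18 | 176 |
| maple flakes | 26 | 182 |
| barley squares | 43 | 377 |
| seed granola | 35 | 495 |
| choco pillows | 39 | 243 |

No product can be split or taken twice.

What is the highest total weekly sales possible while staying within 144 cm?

1812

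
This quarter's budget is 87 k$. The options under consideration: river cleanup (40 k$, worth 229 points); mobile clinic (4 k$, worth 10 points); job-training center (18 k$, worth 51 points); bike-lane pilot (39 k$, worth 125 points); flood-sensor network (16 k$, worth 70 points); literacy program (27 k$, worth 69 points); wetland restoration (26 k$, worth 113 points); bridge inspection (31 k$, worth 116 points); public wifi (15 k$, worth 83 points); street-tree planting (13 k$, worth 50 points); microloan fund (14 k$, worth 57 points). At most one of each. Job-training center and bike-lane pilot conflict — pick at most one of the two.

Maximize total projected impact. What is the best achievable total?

Ranking by ratio (projected impact/k$): river cleanup 5.72, public wifi 5.53, flood-sensor network 4.38.
Best packing: river cleanup + flood-sensor network + public wifi + microloan fund — 85 k$, 439 total.

439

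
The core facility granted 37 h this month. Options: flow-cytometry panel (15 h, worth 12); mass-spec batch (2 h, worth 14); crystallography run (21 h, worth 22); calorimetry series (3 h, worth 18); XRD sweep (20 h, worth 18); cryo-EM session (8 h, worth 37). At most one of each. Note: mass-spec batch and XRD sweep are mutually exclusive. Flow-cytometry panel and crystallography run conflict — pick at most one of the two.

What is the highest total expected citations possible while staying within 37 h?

91

The ratio ordering already packs tightly: mass-spec batch + crystallography run + calorimetry series + cryo-EM session, 34 h, 91.
Next best is flow-cytometry panel + mass-spec batch + calorimetry series + cryo-EM session at 81 (28 h) — short by 10.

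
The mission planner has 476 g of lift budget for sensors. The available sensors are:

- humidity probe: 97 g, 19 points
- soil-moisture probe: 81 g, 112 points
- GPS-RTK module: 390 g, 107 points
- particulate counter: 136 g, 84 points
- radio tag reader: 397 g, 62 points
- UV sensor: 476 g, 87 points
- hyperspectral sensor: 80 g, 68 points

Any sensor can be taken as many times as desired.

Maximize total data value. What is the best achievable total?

560

Ranking by ratio (data value/g): soil-moisture probe 1.38, hyperspectral sensor 0.85, particulate counter 0.62, GPS-RTK module 0.27.
Taking 5×soil-moisture probe: 405 g used, 560 in data value.
No other feasible combination exceeds 560.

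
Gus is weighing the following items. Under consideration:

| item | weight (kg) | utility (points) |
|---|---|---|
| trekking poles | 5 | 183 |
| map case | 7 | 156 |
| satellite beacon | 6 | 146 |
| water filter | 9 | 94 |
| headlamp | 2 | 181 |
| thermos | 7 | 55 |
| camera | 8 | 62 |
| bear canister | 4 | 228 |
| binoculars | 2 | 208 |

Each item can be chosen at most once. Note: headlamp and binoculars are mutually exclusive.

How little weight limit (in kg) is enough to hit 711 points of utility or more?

17

Look for the lowest-weight combination reaching 711.
trekking poles + satellite beacon + headlamp + bear canister reaches 738 using 17 kg.
Below 17 kg the best achievable stays under 711.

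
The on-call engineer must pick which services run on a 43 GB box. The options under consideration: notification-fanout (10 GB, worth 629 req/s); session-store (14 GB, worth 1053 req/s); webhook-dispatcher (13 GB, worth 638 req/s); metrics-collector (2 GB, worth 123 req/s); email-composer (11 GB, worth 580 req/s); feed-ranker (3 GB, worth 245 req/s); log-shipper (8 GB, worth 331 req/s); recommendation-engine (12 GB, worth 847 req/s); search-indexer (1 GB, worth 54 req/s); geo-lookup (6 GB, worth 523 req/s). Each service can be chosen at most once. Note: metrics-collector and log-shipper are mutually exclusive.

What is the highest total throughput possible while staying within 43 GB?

3106

Ranking by ratio (throughput/GB): geo-lookup 87.17, feed-ranker 81.67, session-store 75.21, recommendation-engine 70.58.
The ratio heuristic lands on session-store + metrics-collector + feed-ranker + recommendation-engine + search-indexer + geo-lookup (2845) but leaves 5 GB idle.
Dropping metrics-collector and feed-ranker frees 5 GB; slotting in notification-fanout (10 GB) lifts the total to 3106 at 43 GB.
No other feasible combination exceeds 3106.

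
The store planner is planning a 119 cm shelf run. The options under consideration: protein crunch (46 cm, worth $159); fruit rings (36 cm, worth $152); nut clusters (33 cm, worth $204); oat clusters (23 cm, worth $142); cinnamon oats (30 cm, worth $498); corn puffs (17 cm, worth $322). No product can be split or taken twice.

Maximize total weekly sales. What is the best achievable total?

1176

Ranking by ratio (weekly sales/cm): corn puffs 18.94, cinnamon oats 16.60, nut clusters 6.18, oat clusters 6.17.
Taking the top-ratio products first gives nut clusters + oat clusters + cinnamon oats + corn puffs for 1166 (103 cm).
Dropping oat clusters frees 23 cm; slotting in fruit rings (36 cm) lifts the total to 1176 at 116 cm.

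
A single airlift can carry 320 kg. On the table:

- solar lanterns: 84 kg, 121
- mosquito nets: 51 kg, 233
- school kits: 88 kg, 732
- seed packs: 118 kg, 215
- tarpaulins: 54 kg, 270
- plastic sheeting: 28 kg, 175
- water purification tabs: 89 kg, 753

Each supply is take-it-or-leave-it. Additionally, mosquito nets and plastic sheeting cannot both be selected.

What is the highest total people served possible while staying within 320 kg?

Best packing: mosquito nets + school kits + tarpaulins + water purification tabs — 282 kg, 1988 total.
That's the maximum — no feasible swap from here does better than 1988.

1988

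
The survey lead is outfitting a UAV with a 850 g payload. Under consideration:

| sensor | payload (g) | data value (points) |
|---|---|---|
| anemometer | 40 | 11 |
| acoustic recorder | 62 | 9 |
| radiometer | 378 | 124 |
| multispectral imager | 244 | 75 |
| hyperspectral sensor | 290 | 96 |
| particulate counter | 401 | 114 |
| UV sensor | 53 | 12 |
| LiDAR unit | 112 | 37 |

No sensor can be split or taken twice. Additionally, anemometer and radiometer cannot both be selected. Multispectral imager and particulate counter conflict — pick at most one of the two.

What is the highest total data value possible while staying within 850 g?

Density check — hyperspectral sensor 0.33, LiDAR unit 0.33, radiometer 0.33, multispectral imager 0.31 are the best per g.
Radiometer + hyperspectral sensor + UV sensor + LiDAR unit uses 833 of the 850 g and totals 269.

269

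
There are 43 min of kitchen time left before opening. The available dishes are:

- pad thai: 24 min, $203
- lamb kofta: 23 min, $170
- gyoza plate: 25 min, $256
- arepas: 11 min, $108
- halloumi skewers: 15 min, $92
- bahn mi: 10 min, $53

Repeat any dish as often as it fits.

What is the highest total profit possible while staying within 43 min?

Density check — gyoza plate 10.24, arepas 9.82, pad thai 8.46 are the best per min.
The ratio heuristic lands on gyoza plate + arepas (364) but leaves 7 min idle.
The 25 min tied up in gyoza plate is better spent on 2×arepas + bahn mi — total rises to 377 (43 min).
That's the maximum — no swap from here does better than 377.

377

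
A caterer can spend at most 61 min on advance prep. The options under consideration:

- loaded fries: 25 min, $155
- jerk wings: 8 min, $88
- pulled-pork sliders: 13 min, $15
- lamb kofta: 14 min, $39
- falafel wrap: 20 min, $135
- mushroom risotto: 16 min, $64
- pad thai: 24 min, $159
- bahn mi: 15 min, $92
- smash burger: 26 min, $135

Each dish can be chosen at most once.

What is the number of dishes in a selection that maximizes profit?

3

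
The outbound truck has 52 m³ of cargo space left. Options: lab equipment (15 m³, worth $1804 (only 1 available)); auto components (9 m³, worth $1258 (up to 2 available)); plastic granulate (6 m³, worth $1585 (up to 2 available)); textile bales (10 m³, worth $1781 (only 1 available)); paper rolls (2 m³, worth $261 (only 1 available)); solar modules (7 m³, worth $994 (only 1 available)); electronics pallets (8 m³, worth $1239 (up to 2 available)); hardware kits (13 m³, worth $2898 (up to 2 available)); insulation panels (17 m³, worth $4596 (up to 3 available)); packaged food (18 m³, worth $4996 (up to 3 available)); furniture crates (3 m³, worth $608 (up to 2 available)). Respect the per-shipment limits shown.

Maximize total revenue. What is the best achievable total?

14188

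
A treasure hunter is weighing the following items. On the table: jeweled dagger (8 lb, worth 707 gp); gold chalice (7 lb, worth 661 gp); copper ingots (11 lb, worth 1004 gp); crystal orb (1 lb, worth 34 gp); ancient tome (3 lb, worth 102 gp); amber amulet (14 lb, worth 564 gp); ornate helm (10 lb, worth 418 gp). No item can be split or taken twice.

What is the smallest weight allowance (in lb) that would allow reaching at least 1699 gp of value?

19

Need the lightest bundle worth ≥ 1699.
jeweled dagger + copper ingots: 1711 value at 19 lb.
Below 19 lb the best achievable stays under 1699.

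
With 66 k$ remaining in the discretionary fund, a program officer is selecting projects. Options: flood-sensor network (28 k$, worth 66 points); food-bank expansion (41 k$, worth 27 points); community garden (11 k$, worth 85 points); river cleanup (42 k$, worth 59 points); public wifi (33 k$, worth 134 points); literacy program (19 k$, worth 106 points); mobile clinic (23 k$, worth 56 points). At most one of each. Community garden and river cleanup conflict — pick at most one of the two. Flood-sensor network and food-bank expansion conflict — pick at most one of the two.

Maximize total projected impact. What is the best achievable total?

Taking community garden + public wifi + literacy program: 63 k$ used, 325 in projected impact.
No other feasible combination exceeds 325.

325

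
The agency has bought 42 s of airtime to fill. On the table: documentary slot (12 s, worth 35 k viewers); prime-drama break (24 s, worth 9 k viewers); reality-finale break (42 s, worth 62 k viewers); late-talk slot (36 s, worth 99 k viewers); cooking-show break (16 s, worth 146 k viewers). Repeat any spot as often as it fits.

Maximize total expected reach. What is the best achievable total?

2×cooking-show break uses 32 of the 42 s and totals 292.
The spare 10 s is too small for any remaining spot, and no exchange beats 292.

292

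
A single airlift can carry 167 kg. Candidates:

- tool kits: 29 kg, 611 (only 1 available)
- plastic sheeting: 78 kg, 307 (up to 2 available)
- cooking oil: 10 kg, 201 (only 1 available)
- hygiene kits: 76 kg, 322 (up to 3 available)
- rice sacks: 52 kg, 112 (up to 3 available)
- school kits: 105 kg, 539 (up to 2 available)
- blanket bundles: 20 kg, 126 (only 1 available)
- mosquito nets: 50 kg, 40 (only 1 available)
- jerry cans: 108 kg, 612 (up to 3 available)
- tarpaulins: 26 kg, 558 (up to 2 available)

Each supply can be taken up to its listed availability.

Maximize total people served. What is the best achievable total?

Filling by ratio: tool kits + cooking oil + rice sacks + blanket bundles + 2×tarpaulins for 2166, with 4 kg left unused.
The 72 kg tied up in rice sacks and blanket bundles is better spent on hygiene kits — total rises to 2250 (167 kg).
No other feasible combination exceeds 2250.

2250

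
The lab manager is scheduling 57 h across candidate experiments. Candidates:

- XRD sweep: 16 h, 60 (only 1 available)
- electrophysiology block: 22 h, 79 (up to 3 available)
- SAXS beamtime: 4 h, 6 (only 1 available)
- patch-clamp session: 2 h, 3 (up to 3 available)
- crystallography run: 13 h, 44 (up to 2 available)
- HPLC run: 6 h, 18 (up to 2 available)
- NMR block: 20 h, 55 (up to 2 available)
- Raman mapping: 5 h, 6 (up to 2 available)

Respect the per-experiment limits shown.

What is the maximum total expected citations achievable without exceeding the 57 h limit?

202

By expected citations per h: XRD sweep 3.75, electrophysiology block 3.59, crystallography run 3.38 lead.
A density-first pass picks XRD sweep + electrophysiology block + crystallography run + HPLC run — 201 at 57 h.
Replace XRD sweep and HPLC run with electrophysiology block: the trade gains 1 net, giving 202 at 57 h.
Nothing else within 57 h beats 202.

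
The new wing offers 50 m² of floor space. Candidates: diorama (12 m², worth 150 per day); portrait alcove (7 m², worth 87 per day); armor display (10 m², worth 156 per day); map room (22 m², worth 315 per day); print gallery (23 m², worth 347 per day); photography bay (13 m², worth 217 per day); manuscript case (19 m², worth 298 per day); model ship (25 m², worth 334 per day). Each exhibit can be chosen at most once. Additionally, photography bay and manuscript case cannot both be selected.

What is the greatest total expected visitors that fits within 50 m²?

Taking portrait alcove + print gallery + manuscript case: 49 m² used, 732 in expected visitors.

732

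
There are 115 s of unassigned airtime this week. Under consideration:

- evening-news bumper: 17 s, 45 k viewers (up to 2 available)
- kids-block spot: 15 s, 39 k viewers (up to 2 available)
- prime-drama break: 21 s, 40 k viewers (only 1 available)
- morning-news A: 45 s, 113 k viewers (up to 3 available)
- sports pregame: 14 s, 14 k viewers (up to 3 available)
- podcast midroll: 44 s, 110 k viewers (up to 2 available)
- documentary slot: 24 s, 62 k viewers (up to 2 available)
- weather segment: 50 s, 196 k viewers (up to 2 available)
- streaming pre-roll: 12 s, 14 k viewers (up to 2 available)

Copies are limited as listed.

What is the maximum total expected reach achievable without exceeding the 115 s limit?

431

Best packing: kids-block spot + 2×weather segment — 115 s, 431 total.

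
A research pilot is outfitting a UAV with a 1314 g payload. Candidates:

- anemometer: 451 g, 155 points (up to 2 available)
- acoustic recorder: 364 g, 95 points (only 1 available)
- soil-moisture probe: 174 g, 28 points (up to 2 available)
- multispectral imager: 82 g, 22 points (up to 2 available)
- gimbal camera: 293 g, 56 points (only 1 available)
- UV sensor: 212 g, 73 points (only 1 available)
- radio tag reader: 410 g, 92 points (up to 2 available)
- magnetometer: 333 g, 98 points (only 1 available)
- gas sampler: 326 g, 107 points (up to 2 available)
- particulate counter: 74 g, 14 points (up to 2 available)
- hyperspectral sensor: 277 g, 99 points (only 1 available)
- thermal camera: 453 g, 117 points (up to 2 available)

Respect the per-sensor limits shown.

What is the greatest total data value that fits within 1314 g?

439

Greedy by ratio would take anemometer + UV sensor + gas sampler + hyperspectral sensor: 1266 g used, total 434.
The 489 g tied up in UV sensor and hyperspectral sensor is better spent on anemometer + multispectral imager — total rises to 439 (1310 g).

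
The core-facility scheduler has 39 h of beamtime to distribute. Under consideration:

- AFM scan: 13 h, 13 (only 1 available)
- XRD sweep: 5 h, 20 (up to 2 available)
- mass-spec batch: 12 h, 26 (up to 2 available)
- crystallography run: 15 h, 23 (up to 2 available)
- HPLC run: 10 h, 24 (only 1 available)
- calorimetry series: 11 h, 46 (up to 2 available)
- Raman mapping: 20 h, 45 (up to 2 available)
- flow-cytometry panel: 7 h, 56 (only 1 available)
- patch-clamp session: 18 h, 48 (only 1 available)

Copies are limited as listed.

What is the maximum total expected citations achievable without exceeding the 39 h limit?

Density check — flow-cytometry panel 8.00, calorimetry series 4.18, XRD sweep 4.00 are the best per h.
Taking 2×XRD sweep + 2×calorimetry series + flow-cytometry panel: 39 h used, 188 in expected citations.
Nothing else within 39 h beats 188.

188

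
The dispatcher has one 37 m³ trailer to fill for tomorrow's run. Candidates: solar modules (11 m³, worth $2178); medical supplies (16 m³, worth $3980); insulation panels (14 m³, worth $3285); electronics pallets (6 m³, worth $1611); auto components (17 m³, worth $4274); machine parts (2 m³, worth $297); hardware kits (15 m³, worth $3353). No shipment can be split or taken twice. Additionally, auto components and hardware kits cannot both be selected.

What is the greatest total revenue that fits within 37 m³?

Density check — electronics pallets 268.50, auto components 251.41, medical supplies 248.75, insulation panels 234.64 are the best per m³.
Insulation panels + electronics pallets + auto components uses 37 of the 37 m³ and totals 9170.
The closest alternative, medical supplies + electronics pallets + hardware kits, reaches only 8944.

9170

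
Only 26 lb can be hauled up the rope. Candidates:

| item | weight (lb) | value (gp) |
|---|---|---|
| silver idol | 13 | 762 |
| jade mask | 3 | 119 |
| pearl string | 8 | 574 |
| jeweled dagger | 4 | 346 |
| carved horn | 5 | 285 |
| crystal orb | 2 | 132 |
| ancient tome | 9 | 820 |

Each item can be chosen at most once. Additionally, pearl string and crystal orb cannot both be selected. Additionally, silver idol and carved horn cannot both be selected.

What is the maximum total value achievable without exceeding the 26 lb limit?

2025

Best packing: pearl string + jeweled dagger + carved horn + ancient tome — 26 lb, 2025 total.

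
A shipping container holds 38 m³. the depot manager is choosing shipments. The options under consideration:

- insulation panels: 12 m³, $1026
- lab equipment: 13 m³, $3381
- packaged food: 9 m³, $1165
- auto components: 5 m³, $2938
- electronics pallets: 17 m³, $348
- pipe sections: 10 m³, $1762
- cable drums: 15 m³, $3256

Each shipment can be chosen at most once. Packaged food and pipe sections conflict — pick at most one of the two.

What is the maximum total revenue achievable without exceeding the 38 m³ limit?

9575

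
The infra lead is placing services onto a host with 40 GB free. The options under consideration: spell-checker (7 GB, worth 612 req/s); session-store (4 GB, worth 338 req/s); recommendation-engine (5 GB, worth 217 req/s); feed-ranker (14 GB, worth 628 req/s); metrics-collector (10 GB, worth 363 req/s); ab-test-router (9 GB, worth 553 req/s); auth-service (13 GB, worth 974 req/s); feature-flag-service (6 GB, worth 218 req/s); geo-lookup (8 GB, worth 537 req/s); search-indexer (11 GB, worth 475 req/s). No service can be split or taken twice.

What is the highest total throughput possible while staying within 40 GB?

Taking the top-ratio services first gives spell-checker + session-store + recommendation-engine + auth-service + geo-lookup for 2678 (37 GB).
Dropping recommendation-engine and geo-lookup frees 13 GB; slotting in ab-test-router + feature-flag-service (15 GB) lifts the total to 2695 at 39 GB.

2695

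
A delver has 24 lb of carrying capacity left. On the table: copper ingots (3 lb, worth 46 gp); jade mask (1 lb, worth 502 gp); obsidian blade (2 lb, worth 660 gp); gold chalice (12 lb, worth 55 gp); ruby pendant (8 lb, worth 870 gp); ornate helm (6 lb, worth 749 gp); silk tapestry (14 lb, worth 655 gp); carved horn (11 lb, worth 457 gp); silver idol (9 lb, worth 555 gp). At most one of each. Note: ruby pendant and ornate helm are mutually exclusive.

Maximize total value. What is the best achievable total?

2633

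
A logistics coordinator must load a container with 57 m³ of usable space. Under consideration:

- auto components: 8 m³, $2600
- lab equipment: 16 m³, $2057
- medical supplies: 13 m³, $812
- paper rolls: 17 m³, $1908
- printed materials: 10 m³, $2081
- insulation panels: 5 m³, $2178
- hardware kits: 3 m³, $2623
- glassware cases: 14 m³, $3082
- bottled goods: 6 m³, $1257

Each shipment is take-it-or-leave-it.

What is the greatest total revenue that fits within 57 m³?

By revenue per m³: hardware kits 874.33, insulation panels 435.60, auto components 325.00, glassware cases 220.14 lead.
A density-first pass picks auto components + printed materials + insulation panels + hardware kits + glassware cases + bottled goods — 13821 at 46 m³.
The 6 m³ tied up in bottled goods is better spent on lab equipment — total rises to 14621 (56 m³).
The closest alternative, auto components + paper rolls + printed materials + insulation panels + hardware kits + glassware cases, reaches only 14472.

14621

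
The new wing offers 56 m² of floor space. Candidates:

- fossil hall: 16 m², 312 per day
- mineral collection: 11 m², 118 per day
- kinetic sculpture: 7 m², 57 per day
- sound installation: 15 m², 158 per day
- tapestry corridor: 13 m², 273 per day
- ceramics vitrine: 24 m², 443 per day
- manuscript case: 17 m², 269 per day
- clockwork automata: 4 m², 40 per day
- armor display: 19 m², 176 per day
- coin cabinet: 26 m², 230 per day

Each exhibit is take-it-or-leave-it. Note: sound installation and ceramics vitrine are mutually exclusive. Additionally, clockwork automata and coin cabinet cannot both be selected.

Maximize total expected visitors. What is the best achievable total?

1028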